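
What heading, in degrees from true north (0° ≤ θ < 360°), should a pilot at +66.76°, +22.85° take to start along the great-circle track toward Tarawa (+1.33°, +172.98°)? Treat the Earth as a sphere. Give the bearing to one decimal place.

31.7°

Δλ = 172.98 − 22.85 = 150.13°.
θ = atan2( sin Δλ · cos φ₂ , cos φ₁ · sin φ₂ − sin φ₁ · cos φ₂ · cos Δλ )
  = atan2(0.49790, 0.80574) = 31.714° → normalised to [0°, 360°): 31.714°.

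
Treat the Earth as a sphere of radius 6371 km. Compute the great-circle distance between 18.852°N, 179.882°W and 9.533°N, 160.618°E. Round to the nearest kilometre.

Δλ = 160.618 − -179.882 = 340.500°; wrapped into (−180°, 180°]: -19.500°.
Δφ = 9.533 − 18.852 = -9.319°.
a = sin²(Δφ/2) + cos φ₁ · cos φ₂ · sin²(Δλ/2) = 0.033365.
c = 2·atan2(√a, √(1−a)) = 0.36738 rad → d = 6371·c ≈ 2340.60 km.

2341 km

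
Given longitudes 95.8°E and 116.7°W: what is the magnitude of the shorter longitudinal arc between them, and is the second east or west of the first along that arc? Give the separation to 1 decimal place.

Raw difference: -116.7 − 95.8 = -212.5°.
Normalise into (−180°, 180°]: -212.5° + 360° = 147.5°.
Positive ⇒ the second point lies to the east; separation 147.5°.

147.5° east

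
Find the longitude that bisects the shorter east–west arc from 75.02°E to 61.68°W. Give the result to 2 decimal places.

Signed shortest Δλ from +75.02° to -61.68° is -136.70°.
Midpoint longitude = +75.02° + (-136.70°)/2 = +75.02° − 68.35° = +6.67°.

6.67°E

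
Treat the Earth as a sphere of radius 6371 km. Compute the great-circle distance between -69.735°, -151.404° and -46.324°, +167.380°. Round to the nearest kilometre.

Δλ = 167.380 − -151.404 = 318.784°; wrapped into (−180°, 180°]: -41.216°.
Δφ = -46.324 − -69.735 = 23.411°.
a = sin²(Δφ/2) + cos φ₁ · cos φ₂ · sin²(Δλ/2) = 0.070793.
c = 2·atan2(√a, √(1−a)) = 0.53863 rad → d = 6371·c ≈ 3431.59 km.

3432 km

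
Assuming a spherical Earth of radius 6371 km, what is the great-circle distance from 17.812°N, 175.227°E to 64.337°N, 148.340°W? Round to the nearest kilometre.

Δλ = -148.340 − 175.227 = -323.567°; wrapped into (−180°, 180°]: 36.433°.
Δφ = 64.337 − 17.812 = 46.525°.
a = sin²(Δφ/2) + cos φ₁ · cos φ₂ · sin²(Δλ/2) = 0.196274.
c = 2·atan2(√a, √(1−a)) = 0.91795 rad → d = 6371·c ≈ 5848.25 km.

5848 km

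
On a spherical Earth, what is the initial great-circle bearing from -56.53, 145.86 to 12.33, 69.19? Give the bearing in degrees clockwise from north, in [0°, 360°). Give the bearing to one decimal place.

287.8°

Δλ = 69.19 − 145.86 = -76.67°.
θ = atan2( sin Δλ · cos φ₂ , cos φ₁ · sin φ₂ − sin φ₁ · cos φ₂ · cos Δλ )
  = atan2(-0.95061, 0.30566) = -72.175° → normalised to [0°, 360°): 287.825°.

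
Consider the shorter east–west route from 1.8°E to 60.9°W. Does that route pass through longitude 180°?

No

Signed shortest Δλ = ((-60.9 − 1.8 + 180) mod 360) − 180 = -62.7°.
Going west by 62.7° from +1.8° reaches -60.9° without touching 180°.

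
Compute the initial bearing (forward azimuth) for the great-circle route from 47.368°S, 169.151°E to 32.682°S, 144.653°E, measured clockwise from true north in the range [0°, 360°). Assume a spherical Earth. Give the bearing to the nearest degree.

300°

Δλ = 144.653 − 169.151 = -24.498°.
θ = atan2( sin Δλ · cos φ₂ , cos φ₁ · sin φ₂ − sin φ₁ · cos φ₂ · cos Δλ )
  = atan2(-0.34901, 0.19777) = -60.461° → normalised to [0°, 360°): 299.539°.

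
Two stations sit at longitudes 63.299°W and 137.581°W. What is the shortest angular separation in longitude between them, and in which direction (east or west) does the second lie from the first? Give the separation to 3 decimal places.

74.282° west

Raw difference: -137.581 − -63.299 = -74.282°.
Normalise into (−180°, 180°]: -74.282° stays -74.282°.
Negative ⇒ the second point lies to the west; separation 74.282°.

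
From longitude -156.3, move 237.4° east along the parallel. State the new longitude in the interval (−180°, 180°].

Start at -156.3°; shift +237.4° → +81.1°.
+81.1° already lies in (−180°, 180°].

+81.1°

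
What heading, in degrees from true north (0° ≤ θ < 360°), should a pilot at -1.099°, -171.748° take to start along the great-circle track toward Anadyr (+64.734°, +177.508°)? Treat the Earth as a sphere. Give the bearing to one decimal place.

355.0°

Δλ = 177.508 − -171.748 = 349.256°; wrapped into (−180°, 180°]: -10.744°.
θ = atan2( sin Δλ · cos φ₂ , cos φ₁ · sin φ₂ − sin φ₁ · cos φ₂ · cos Δλ )
  = atan2(-0.07957, 0.91221) = -4.985° → normalised to [0°, 360°): 355.015°.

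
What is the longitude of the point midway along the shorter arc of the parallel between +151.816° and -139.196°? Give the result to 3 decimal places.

-173.690°

Signed shortest Δλ from +151.816° to -139.196° is +68.988°.
Midpoint longitude = +151.816° + (+68.988°)/2 = +151.816° + 34.494° = +186.310°.
Normalise into (−180°, 180°]: -173.690°.
(The naïve average (+151.816 + -139.196)/2 = 6.31° is on the wrong side of the globe.)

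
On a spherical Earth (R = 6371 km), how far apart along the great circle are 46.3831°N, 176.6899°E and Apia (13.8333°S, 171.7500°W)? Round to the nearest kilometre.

Δλ = -171.7500 − 176.6899 = -348.4399°; wrapped into (−180°, 180°]: 11.5601°.
Δφ = -13.8333 − 46.3831 = -60.2164°.
a = sin²(Δφ/2) + cos φ₁ · cos φ₂ · sin²(Δλ/2) = 0.258431.
c = 2·atan2(√a, √(1−a)) = 1.06656 rad → d = 6371·c ≈ 6795.06 km.

6795 km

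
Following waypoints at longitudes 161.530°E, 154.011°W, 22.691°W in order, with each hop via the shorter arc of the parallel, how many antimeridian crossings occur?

Leg 1: +161.530° → -154.011°, shortest Δλ = 44.459° (east) — crosses 180°.
Leg 2: -154.011° → -22.691°, shortest Δλ = 131.32° (east) — does not cross 180°.
Total crossings: 1.

1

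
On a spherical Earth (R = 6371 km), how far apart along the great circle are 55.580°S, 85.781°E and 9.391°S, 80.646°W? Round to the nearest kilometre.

Δλ = -80.646 − 85.781 = -166.427°.
Δφ = -9.391 − -55.580 = 46.189°.
a = sin²(Δφ/2) + cos φ₁ · cos φ₂ · sin²(Δλ/2) = 0.703751.
c = 2·atan2(√a, √(1−a)) = 1.99051 rad → d = 6371·c ≈ 12681.56 km.

12682 km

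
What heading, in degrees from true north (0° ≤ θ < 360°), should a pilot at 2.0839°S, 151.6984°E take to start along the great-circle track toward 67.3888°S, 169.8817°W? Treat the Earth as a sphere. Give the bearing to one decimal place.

Δλ = -169.8817 − 151.6984 = -321.5801°; wrapped into (−180°, 180°]: 38.4199°.
θ = atan2( sin Δλ · cos φ₂ , cos φ₁ · sin φ₂ − sin φ₁ · cos φ₂ · cos Δλ )
  = atan2(0.23892, -0.91157) = 165.313° → normalised to [0°, 360°): 165.313°.

165.3°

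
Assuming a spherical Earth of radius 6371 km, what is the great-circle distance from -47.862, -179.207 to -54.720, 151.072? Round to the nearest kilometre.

2183 km

Δλ = 151.072 − -179.207 = 330.279°; wrapped into (−180°, 180°]: -29.721°.
Δφ = -54.720 − -47.862 = -6.858°.
a = sin²(Δφ/2) + cos φ₁ · cos φ₂ · sin²(Δλ/2) = 0.029066.
c = 2·atan2(√a, √(1−a)) = 0.34265 rad → d = 6371·c ≈ 2183.00 km.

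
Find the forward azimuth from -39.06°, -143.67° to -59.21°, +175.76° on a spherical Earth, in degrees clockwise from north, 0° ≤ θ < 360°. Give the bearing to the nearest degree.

218°

Δλ = 175.76 − -143.67 = 319.43°; wrapped into (−180°, 180°]: -40.57°.
θ = atan2( sin Δλ · cos φ₂ , cos φ₁ · sin φ₂ − sin φ₁ · cos φ₂ · cos Δλ )
  = atan2(-0.33292, -0.42202) = -141.731° → normalised to [0°, 360°): 218.269°.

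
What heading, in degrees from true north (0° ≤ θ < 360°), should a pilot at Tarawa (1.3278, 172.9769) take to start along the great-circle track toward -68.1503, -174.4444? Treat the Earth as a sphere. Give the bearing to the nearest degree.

175°

Δλ = -174.4444 − 172.9769 = -347.4213°; wrapped into (−180°, 180°]: 12.5787°.
θ = atan2( sin Δλ · cos φ₂ , cos φ₁ · sin φ₂ − sin φ₁ · cos φ₂ · cos Δλ )
  = atan2(0.08105, -0.93633) = 175.053° → normalised to [0°, 360°): 175.053°.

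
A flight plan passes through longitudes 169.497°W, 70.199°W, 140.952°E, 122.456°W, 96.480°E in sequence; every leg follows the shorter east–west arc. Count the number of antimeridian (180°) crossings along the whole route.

Leg 1: -169.497° → -70.199°, shortest Δλ = 99.298° (east) — does not cross 180°.
Leg 2: -70.199° → +140.952°, shortest Δλ = -148.849° (west) — crosses 180°.
Leg 3: +140.952° → -122.456°, shortest Δλ = 96.592° (east) — crosses 180°.
Leg 4: -122.456° → +96.480°, shortest Δλ = -141.064° (west) — crosses 180°.
Total crossings: 3.

3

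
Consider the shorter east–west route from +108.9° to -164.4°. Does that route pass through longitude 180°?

Naïve |-164.4 − 108.9| = 273.3° > 180°, so the shorter arc goes the other way round — across 180°.
Signed shortest Δλ = ((-164.4 − 108.9 + 180) mod 360) − 180 = 86.7°.
Going east by 86.7° from +108.9° passes through 180° before reaching -164.4°.

Yes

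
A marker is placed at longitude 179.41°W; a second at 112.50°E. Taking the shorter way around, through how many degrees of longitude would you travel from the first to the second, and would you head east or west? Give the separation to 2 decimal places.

68.09° west

Raw difference: 112.50 − -179.41 = 291.91°.
Normalise into (−180°, 180°]: 291.91° − 360° = -68.09°.
Negative ⇒ the second point lies to the west; separation 68.09°.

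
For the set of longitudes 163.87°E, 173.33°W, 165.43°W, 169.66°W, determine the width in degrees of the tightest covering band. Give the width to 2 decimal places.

Sort the longitudes: -173.33°, -169.66°, -165.43°, +163.87°.
Eastward gaps between consecutive values (wrapping around): 3.67°, 4.23°, 329.30°, 22.80°.
Largest gap = 329.30° ⇒ minimal covering band is its complement: 360° − 329.30° = 30.70°.
Band runs from +163.87° eastward to -165.43°, crossing the antimeridian.

30.70°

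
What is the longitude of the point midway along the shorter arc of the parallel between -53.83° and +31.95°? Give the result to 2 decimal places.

-10.94°

Signed shortest Δλ from -53.83° to +31.95° is +85.78°.
Midpoint longitude = -53.83° + (+85.78°)/2 = -53.83° + 42.89° = -10.94°.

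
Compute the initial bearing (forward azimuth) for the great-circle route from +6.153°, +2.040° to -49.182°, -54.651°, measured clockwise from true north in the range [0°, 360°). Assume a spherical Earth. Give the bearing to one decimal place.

214.6°

Δλ = -54.651 − 2.040 = -56.691°.
θ = atan2( sin Δλ · cos φ₂ , cos φ₁ · sin φ₂ − sin φ₁ · cos φ₂ · cos Δλ )
  = atan2(-0.54628, -0.79090) = -145.367° → normalised to [0°, 360°): 214.633°.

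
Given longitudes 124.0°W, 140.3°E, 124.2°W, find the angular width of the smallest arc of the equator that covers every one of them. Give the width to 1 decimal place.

Sort the longitudes: -124.2°, -124.0°, +140.3°.
Eastward gaps between consecutive values (wrapping around): 0.2°, 264.3°, 95.5°.
Largest gap = 264.3° ⇒ minimal covering band is its complement: 360° − 264.3° = 95.7°.
Band runs from +140.3° eastward to -124.0°, crossing the antimeridian.

95.7°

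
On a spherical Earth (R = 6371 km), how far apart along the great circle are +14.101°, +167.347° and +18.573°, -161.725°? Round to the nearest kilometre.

3333 km

Δλ = -161.725 − 167.347 = -329.072°; wrapped into (−180°, 180°]: 30.928°.
Δφ = 18.573 − 14.101 = 4.472°.
a = sin²(Δφ/2) + cos φ₁ · cos φ₂ · sin²(Δλ/2) = 0.066882.
c = 2·atan2(√a, √(1−a)) = 0.52318 rad → d = 6371·c ≈ 3333.16 km.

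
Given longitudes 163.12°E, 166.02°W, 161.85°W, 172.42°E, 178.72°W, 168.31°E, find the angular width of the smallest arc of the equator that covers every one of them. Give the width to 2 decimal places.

Sort the longitudes: -178.72°, -166.02°, -161.85°, +163.12°, +168.31°, +172.42°.
Eastward gaps between consecutive values (wrapping around): 12.70°, 4.17°, 324.97°, 5.19°, 4.11°, 8.86°.
Largest gap = 324.97° ⇒ minimal covering band is its complement: 360° − 324.97° = 35.03°.
Band runs from +163.12° eastward to -161.85°, crossing the antimeridian.

35.03°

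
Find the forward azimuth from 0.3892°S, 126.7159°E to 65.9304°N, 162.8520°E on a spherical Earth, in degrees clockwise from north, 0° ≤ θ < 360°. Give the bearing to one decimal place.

14.7°

Δλ = 162.8520 − 126.7159 = 36.1361°.
θ = atan2( sin Δλ · cos φ₂ , cos φ₁ · sin φ₂ − sin φ₁ · cos φ₂ · cos Δλ )
  = atan2(0.24051, 0.91527) = 14.723° → normalised to [0°, 360°): 14.723°.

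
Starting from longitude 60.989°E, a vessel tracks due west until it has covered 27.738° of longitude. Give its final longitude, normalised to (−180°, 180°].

33.251°E

Start at +60.989°; shift −27.738° → +33.251°.
+33.251° already lies in (−180°, 180°].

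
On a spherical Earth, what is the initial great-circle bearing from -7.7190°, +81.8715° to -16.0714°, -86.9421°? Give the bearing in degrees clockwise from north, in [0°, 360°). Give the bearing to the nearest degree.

205°

Δλ = -86.9421 − 81.8715 = -168.8136°.
θ = atan2( sin Δλ · cos φ₂ , cos φ₁ · sin φ₂ − sin φ₁ · cos φ₂ · cos Δλ )
  = atan2(-0.18642, -0.40094) = -155.064° → normalised to [0°, 360°): 204.936°.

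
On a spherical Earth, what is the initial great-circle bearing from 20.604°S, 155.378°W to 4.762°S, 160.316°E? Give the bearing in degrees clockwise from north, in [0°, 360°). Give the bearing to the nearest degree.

284°

Δλ = 160.316 − -155.378 = 315.694°; wrapped into (−180°, 180°]: -44.306°.
θ = atan2( sin Δλ · cos φ₂ , cos φ₁ · sin φ₂ − sin φ₁ · cos φ₂ · cos Δλ )
  = atan2(-0.69608, 0.17326) = -76.023° → normalised to [0°, 360°): 283.977°.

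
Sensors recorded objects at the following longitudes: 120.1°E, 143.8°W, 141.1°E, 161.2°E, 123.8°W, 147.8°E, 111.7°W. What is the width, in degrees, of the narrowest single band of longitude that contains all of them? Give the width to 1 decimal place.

128.2°

Sort the longitudes: -143.8°, -123.8°, -111.7°, +120.1°, +141.1°, +147.8°, +161.2°.
Eastward gaps between consecutive values (wrapping around): 20.0°, 12.1°, 231.8°, 21.0°, 6.7°, 13.4°, 55.0°.
Largest gap = 231.8° ⇒ minimal covering band is its complement: 360° − 231.8° = 128.2°.
Band runs from +120.1° eastward to -111.7°, crossing the antimeridian.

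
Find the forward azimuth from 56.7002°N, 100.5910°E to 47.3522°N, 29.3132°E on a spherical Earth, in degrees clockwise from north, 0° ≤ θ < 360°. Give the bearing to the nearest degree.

289°

Δλ = 29.3132 − 100.5910 = -71.2778°.
θ = atan2( sin Δλ · cos φ₂ , cos φ₁ · sin φ₂ − sin φ₁ · cos φ₂ · cos Δλ )
  = atan2(-0.64164, 0.22207) = -70.910° → normalised to [0°, 360°): 289.090°.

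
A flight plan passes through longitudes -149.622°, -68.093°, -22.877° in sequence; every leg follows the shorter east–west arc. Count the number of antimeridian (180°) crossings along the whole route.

Leg 1: -149.622° → -68.093°, shortest Δλ = 81.529° (east) — does not cross 180°.
Leg 2: -68.093° → -22.877°, shortest Δλ = 45.216° (east) — does not cross 180°.
Total crossings: 0.

0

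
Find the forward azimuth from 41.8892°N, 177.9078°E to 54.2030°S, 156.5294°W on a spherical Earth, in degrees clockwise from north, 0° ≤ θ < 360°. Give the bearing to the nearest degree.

Δλ = -156.5294 − 177.9078 = -334.4372°; wrapped into (−180°, 180°]: 25.5628°.
θ = atan2( sin Δλ · cos φ₂ , cos φ₁ · sin φ₂ − sin φ₁ · cos φ₂ · cos Δλ )
  = atan2(0.25239, -0.95612) = 165.213° → normalised to [0°, 360°): 165.213°.

165°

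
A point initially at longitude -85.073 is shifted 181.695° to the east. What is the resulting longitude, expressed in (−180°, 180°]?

+96.622°

Start at -85.073°; shift +181.695° → +96.622°.
+96.622° already lies in (−180°, 180°].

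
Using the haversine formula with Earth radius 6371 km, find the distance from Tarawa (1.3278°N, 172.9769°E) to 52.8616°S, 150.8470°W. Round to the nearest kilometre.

Δλ = -150.8470 − 172.9769 = -323.8239°; wrapped into (−180°, 180°]: 36.1761°.
Δφ = -52.8616 − 1.3278 = -54.1894°.
a = sin²(Δφ/2) + cos φ₁ · cos φ₂ · sin²(Δλ/2) = 0.265629.
c = 2·atan2(√a, √(1−a)) = 1.08293 rad → d = 6371·c ≈ 6899.35 km.

6899 km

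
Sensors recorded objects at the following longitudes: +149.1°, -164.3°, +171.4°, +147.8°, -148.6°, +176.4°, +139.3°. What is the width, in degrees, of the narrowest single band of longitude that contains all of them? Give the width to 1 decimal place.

72.1°

Sort the longitudes: -164.3°, -148.6°, +139.3°, +147.8°, +149.1°, +171.4°, +176.4°.
Eastward gaps between consecutive values (wrapping around): 15.7°, 287.9°, 8.5°, 1.3°, 22.3°, 5.0°, 19.3°.
Largest gap = 287.9° ⇒ minimal covering band is its complement: 360° − 287.9° = 72.1°.
Band runs from +139.3° eastward to -148.6°, crossing the antimeridian.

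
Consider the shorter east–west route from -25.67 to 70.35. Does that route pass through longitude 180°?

Signed shortest Δλ = ((70.35 − -25.67 + 180) mod 360) − 180 = 96.02°.
Going east by 96.02° from -25.67° reaches +70.35° without touching 180°.

No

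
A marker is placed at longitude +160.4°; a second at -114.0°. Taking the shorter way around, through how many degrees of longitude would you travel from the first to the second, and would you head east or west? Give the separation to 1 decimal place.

Raw difference: -114.0 − 160.4 = -274.4°.
Normalise into (−180°, 180°]: -274.4° + 360° = 85.6°.
Positive ⇒ the second point lies to the east; separation 85.6°.

85.6° east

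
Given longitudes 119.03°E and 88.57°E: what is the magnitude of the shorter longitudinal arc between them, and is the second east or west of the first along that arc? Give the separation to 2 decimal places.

30.46° west

Raw difference: 88.57 − 119.03 = -30.46°.
Normalise into (−180°, 180°]: -30.46° stays -30.46°.
Negative ⇒ the second point lies to the west; separation 30.46°.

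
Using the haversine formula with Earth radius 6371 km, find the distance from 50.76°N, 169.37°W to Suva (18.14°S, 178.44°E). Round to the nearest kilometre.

Δλ = 178.44 − -169.37 = 347.81°; wrapped into (−180°, 180°]: -12.19°.
Δφ = -18.14 − 50.76 = -68.90°.
a = sin²(Δφ/2) + cos φ₁ · cos φ₂ · sin²(Δλ/2) = 0.326779.
c = 2·atan2(√a, √(1−a)) = 1.21702 rad → d = 6371·c ≈ 7753.63 km.

7754 km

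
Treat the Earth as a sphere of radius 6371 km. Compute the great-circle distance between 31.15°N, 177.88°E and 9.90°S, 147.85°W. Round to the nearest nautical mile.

Δλ = -147.85 − 177.88 = -325.73°; wrapped into (−180°, 180°]: 34.27°.
Δφ = -9.90 − 31.15 = -41.05°.
a = sin²(Δφ/2) + cos φ₁ · cos φ₂ · sin²(Δλ/2) = 0.196113.
c = 2·atan2(√a, √(1−a)) = 0.91754 rad → d = 6371·c ≈ 5845.66 km ≈ 3156.40 nmi.

3156 nmi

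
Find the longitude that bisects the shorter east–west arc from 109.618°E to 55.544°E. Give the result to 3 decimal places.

Signed shortest Δλ from +109.618° to +55.544° is -54.074°.
Midpoint longitude = +109.618° + (-54.074°)/2 = +109.618° − 27.037° = +82.581°.

82.581°E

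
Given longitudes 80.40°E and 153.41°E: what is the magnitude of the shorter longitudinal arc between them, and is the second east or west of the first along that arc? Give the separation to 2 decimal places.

Raw difference: 153.41 − 80.40 = 73.01°.
Normalise into (−180°, 180°]: 73.01° stays 73.01°.
Positive ⇒ the second point lies to the east; separation 73.01°.

73.01° east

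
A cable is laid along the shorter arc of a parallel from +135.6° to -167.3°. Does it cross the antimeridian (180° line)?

Naïve |-167.3 − 135.6| = 302.9° > 180°, so the shorter arc goes the other way round — across 180°.
Signed shortest Δλ = ((-167.3 − 135.6 + 180) mod 360) − 180 = 57.1°.
Going east by 57.1° from +135.6° passes through 180° before reaching -167.3°.

Yes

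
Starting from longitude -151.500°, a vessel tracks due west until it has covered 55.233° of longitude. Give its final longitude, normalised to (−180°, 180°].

Start at -151.500°; shift −55.233° → -206.733°.
-206.733° lies outside (−180°, 180°]; add 360° → +153.267°.

+153.267°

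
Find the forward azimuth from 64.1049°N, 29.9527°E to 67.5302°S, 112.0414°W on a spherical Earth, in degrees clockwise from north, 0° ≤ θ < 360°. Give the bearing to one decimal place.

240.6°

Δλ = -112.0414 − 29.9527 = -141.9941°.
θ = atan2( sin Δλ · cos φ₂ , cos φ₁ · sin φ₂ − sin φ₁ · cos φ₂ · cos Δλ )
  = atan2(-0.23533, -0.13266) = -119.409° → normalised to [0°, 360°): 240.591°.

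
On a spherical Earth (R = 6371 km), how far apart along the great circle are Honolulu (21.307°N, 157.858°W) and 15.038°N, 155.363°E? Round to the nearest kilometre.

4974 km

Δλ = 155.363 − -157.858 = 313.221°; wrapped into (−180°, 180°]: -46.779°.
Δφ = 15.038 − 21.307 = -6.269°.
a = sin²(Δφ/2) + cos φ₁ · cos φ₂ · sin²(Δλ/2) = 0.144783.
c = 2·atan2(√a, √(1−a)) = 0.78068 rad → d = 6371·c ≈ 4973.72 km.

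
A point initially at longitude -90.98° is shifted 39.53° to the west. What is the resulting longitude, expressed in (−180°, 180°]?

Start at -90.98°; shift −39.53° → -130.51°.
-130.51° already lies in (−180°, 180°].

-130.51°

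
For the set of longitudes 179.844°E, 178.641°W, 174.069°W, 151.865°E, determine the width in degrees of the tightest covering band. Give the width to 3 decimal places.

34.066°

Sort the longitudes: -178.641°, -174.069°, +151.865°, +179.844°.
Eastward gaps between consecutive values (wrapping around): 4.572°, 325.934°, 27.979°, 1.515°.
Largest gap = 325.934° ⇒ minimal covering band is its complement: 360° − 325.934° = 34.066°.
Band runs from +151.865° eastward to -174.069°, crossing the antimeridian.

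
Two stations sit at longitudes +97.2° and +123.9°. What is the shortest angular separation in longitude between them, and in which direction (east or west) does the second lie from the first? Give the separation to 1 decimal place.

Raw difference: 123.9 − 97.2 = 26.7°.
Normalise into (−180°, 180°]: 26.7° stays 26.7°.
Positive ⇒ the second point lies to the east; separation 26.7°.

26.7° east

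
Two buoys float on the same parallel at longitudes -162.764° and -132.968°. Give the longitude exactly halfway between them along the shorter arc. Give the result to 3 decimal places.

-147.866°

Signed shortest Δλ from -162.764° to -132.968° is +29.796°.
Midpoint longitude = -162.764° + (+29.796°)/2 = -162.764° + 14.898° = -147.866°.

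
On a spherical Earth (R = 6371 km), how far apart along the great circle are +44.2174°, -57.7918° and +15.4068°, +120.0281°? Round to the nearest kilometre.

Δλ = 120.0281 − -57.7918 = 177.8199°.
Δφ = 15.4068 − 44.2174 = -28.8106°.
a = sin²(Δφ/2) + cos φ₁ · cos φ₂ · sin²(Δλ/2) = 0.752585.
c = 2·atan2(√a, √(1−a)) = 2.10037 rad → d = 6371·c ≈ 13381.49 km.

13381 km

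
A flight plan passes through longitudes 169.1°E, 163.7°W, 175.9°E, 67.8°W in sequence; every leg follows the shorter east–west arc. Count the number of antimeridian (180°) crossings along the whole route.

Leg 1: +169.1° → -163.7°, shortest Δλ = 27.2° (east) — crosses 180°.
Leg 2: -163.7° → +175.9°, shortest Δλ = -20.4° (west) — crosses 180°.
Leg 3: +175.9° → -67.8°, shortest Δλ = 116.3° (east) — crosses 180°.
Total crossings: 3.

3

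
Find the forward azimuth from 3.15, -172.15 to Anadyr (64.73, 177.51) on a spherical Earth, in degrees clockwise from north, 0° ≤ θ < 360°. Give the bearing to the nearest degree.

355°

Δλ = 177.51 − -172.15 = 349.66°; wrapped into (−180°, 180°]: -10.34°.
θ = atan2( sin Δλ · cos φ₂ , cos φ₁ · sin φ₂ − sin φ₁ · cos φ₂ · cos Δλ )
  = atan2(-0.07662, 0.87986) = -4.977° → normalised to [0°, 360°): 355.023°.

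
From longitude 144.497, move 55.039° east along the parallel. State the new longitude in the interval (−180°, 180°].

-160.464°

Start at +144.497°; shift +55.039° → +199.536°.
+199.536° lies outside (−180°, 180°]; subtract 360° → -160.464°.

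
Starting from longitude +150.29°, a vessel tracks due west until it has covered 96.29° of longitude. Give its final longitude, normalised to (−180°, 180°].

+54.00°

Start at +150.29°; shift −96.29° → +54.00°.
+54.00° already lies in (−180°, 180°].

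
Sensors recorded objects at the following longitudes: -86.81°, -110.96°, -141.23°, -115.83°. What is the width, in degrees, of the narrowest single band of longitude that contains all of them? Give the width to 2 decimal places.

Sort the longitudes: -141.23°, -115.83°, -110.96°, -86.81°.
Eastward gaps between consecutive values (wrapping around): 25.40°, 4.87°, 24.15°, 305.58°.
Largest gap = 305.58° ⇒ minimal covering band is its complement: 360° − 305.58° = 54.42°.
Band runs from -141.23° eastward to -86.81°.

54.42°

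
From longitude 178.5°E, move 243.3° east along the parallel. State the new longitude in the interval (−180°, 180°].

61.8°E

Start at +178.5°; shift +243.3° → +421.8°.
+421.8° lies outside (−180°, 180°]; subtract 360° → +61.8°.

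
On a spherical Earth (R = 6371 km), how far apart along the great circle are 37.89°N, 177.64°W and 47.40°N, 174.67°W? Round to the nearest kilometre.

1085 km

Δλ = -174.67 − -177.64 = 2.97°.
Δφ = 47.40 − 37.89 = 9.51°.
a = sin²(Δφ/2) + cos φ₁ · cos φ₂ · sin²(Δλ/2) = 0.007230.
c = 2·atan2(√a, √(1−a)) = 0.17027 rad → d = 6371·c ≈ 1084.78 km.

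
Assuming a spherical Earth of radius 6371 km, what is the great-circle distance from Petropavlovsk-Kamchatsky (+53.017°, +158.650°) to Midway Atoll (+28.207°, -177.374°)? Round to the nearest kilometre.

Δλ = -177.374 − 158.650 = -336.024°; wrapped into (−180°, 180°]: 23.976°.
Δφ = 28.207 − 53.017 = -24.810°.
a = sin²(Δφ/2) + cos φ₁ · cos φ₂ · sin²(Δλ/2) = 0.069019.
c = 2·atan2(√a, √(1−a)) = 0.53167 rad → d = 6371·c ≈ 3387.27 km.

3387 km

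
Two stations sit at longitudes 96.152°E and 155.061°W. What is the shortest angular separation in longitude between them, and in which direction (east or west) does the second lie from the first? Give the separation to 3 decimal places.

108.787° east

Raw difference: -155.061 − 96.152 = -251.213°.
Normalise into (−180°, 180°]: -251.213° + 360° = 108.787°.
Positive ⇒ the second point lies to the east; separation 108.787°.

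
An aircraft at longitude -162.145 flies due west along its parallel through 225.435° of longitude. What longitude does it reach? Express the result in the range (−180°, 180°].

Start at -162.145°; shift −225.435° → -387.580°.
-387.580° lies outside (−180°, 180°]; add 360° → -27.580°.

-27.580°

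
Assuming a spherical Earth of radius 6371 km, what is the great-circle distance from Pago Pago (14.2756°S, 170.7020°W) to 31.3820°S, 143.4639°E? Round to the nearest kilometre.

5024 km

Δλ = 143.4639 − -170.7020 = 314.1659°; wrapped into (−180°, 180°]: -45.8341°.
Δφ = -31.3820 − -14.2756 = -17.1064°.
a = sin²(Δφ/2) + cos φ₁ · cos φ₂ · sin²(Δλ/2) = 0.147572.
c = 2·atan2(√a, √(1−a)) = 0.78858 rad → d = 6371·c ≈ 5024.02 km.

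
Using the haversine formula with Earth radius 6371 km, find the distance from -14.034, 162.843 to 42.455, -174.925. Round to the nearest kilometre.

Δλ = -174.925 − 162.843 = -337.768°; wrapped into (−180°, 180°]: 22.232°.
Δφ = 42.455 − -14.034 = 56.489°.
a = sin²(Δφ/2) + cos φ₁ · cos φ₂ · sin²(Δλ/2) = 0.250557.
c = 2·atan2(√a, √(1−a)) = 1.04848 rad → d = 6371·c ≈ 6679.89 km.

6680 km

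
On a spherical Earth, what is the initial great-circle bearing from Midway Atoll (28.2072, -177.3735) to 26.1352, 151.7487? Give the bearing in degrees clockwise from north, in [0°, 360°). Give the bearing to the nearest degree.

Δλ = 151.7487 − -177.3735 = 329.1222°; wrapped into (−180°, 180°]: -30.8778°.
θ = atan2( sin Δλ · cos φ₂ , cos φ₁ · sin φ₂ − sin φ₁ · cos φ₂ · cos Δλ )
  = atan2(-0.46074, 0.02399) = -87.020° → normalised to [0°, 360°): 272.980°.

273°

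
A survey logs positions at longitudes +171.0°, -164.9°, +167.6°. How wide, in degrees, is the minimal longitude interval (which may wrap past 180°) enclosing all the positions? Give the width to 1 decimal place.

27.5°

Sort the longitudes: -164.9°, +167.6°, +171.0°.
Eastward gaps between consecutive values (wrapping around): 332.5°, 3.4°, 24.1°.
Largest gap = 332.5° ⇒ minimal covering band is its complement: 360° − 332.5° = 27.5°.
Band runs from +167.6° eastward to -164.9°, crossing the antimeridian.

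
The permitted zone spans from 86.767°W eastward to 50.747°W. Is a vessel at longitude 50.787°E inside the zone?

Band width going east from -86.767° to -50.747°: ((-50.747 − -86.767) mod 360) = 36.020°.
Offset of +50.787° east of the west edge: ((50.787 − -86.767) mod 360) = 137.554°.
137.554° > 36.020° ⇒ outside.

No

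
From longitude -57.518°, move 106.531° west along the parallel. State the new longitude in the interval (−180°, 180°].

-164.049°

Start at -57.518°; shift −106.531° → -164.049°.
-164.049° already lies in (−180°, 180°].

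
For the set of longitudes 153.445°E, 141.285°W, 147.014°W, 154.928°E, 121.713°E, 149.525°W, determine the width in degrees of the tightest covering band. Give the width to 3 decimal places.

97.002°

Sort the longitudes: -149.525°, -147.014°, -141.285°, +121.713°, +153.445°, +154.928°.
Eastward gaps between consecutive values (wrapping around): 2.511°, 5.729°, 262.998°, 31.732°, 1.483°, 55.547°.
Largest gap = 262.998° ⇒ minimal covering band is its complement: 360° − 262.998° = 97.002°.
Band runs from +121.713° eastward to -141.285°, crossing the antimeridian.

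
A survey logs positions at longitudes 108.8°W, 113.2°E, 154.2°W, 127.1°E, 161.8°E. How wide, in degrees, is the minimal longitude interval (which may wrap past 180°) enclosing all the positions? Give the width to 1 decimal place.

Sort the longitudes: -154.2°, -108.8°, +113.2°, +127.1°, +161.8°.
Eastward gaps between consecutive values (wrapping around): 45.4°, 222.0°, 13.9°, 34.7°, 44.0°.
Largest gap = 222.0° ⇒ minimal covering band is its complement: 360° − 222.0° = 138.0°.
Band runs from +113.2° eastward to -108.8°, crossing the antimeridian.

138.0°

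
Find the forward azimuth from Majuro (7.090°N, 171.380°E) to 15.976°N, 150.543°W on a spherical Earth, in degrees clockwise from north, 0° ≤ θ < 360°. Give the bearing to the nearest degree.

Δλ = -150.543 − 171.380 = -321.923°; wrapped into (−180°, 180°]: 38.077°.
θ = atan2( sin Δλ · cos φ₂ , cos φ₁ · sin φ₂ − sin φ₁ · cos φ₂ · cos Δλ )
  = atan2(0.59290, 0.17972) = 73.137° → normalised to [0°, 360°): 73.137°.

73°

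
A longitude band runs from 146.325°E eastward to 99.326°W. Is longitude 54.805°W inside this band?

No

Band width going east from +146.325° to -99.326°: ((-99.326 − 146.325) mod 360) = 114.349°.
Offset of -54.805° east of the west edge: ((-54.805 − 146.325) mod 360) = 158.870°.
158.870° > 114.349° ⇒ outside.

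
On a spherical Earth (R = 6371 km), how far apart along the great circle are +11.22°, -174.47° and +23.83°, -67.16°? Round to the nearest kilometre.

11215 km

Δλ = -67.16 − -174.47 = 107.31°.
Δφ = 23.83 − 11.22 = 12.61°.
a = sin²(Δφ/2) + cos φ₁ · cos φ₂ · sin²(Δλ/2) = 0.594180.
c = 2·atan2(√a, √(1−a)) = 1.76029 rad → d = 6371·c ≈ 11214.80 km.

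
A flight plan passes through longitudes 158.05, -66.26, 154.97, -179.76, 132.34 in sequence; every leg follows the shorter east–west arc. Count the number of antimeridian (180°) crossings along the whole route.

Leg 1: +158.05° → -66.26°, shortest Δλ = 135.69° (east) — crosses 180°.
Leg 2: -66.26° → +154.97°, shortest Δλ = -138.77° (west) — crosses 180°.
Leg 3: +154.97° → -179.76°, shortest Δλ = 25.27° (east) — crosses 180°.
Leg 4: -179.76° → +132.34°, shortest Δλ = -47.9° (west) — crosses 180°.
Total crossings: 4.

4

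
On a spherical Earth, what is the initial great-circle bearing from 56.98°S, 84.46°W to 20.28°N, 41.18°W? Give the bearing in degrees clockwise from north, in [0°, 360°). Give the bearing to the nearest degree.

40°

Δλ = -41.18 − -84.46 = 43.28°.
θ = atan2( sin Δλ · cos φ₂ , cos φ₁ · sin φ₂ − sin φ₁ · cos φ₂ · cos Δλ )
  = atan2(0.64307, 0.76146) = 40.182° → normalised to [0°, 360°): 40.182°.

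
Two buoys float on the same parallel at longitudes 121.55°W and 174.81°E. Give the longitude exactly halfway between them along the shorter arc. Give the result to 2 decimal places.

Signed shortest Δλ from -121.55° to +174.81° is -63.64°.
Midpoint longitude = -121.55° + (-63.64°)/2 = -121.55° − 31.82° = -153.37°.
(The naïve average (-121.55 + +174.81)/2 = 26.63° is on the wrong side of the globe.)

153.37°W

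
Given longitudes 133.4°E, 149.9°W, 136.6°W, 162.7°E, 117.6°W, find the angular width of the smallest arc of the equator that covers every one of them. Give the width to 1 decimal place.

Sort the longitudes: -149.9°, -136.6°, -117.6°, +133.4°, +162.7°.
Eastward gaps between consecutive values (wrapping around): 13.3°, 19.0°, 251.0°, 29.3°, 47.4°.
Largest gap = 251.0° ⇒ minimal covering band is its complement: 360° − 251.0° = 109.0°.
Band runs from +133.4° eastward to -117.6°, crossing the antimeridian.

109.0°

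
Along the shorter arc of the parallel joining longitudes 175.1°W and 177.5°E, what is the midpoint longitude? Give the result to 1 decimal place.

Signed shortest Δλ from -175.1° to +177.5° is -7.4°.
Midpoint longitude = -175.1° + (-7.4°)/2 = -175.1° − 3.7° = -178.8°.
(The naïve average (-175.1 + +177.5)/2 = 1.2° is on the wrong side of the globe.)

178.8°W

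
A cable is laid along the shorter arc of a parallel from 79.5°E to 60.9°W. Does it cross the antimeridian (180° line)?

Signed shortest Δλ = ((-60.9 − 79.5 + 180) mod 360) − 180 = -140.4°.
Going west by 140.4° from +79.5° reaches -60.9° without touching 180°.

No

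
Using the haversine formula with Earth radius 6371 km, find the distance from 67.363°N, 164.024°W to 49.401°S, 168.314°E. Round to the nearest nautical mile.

Δλ = 168.314 − -164.024 = 332.338°; wrapped into (−180°, 180°]: -27.662°.
Δφ = -49.401 − 67.363 = -116.764°.
a = sin²(Δφ/2) + cos φ₁ · cos φ₂ · sin²(Δλ/2) = 0.739473.
c = 2·atan2(√a, √(1−a)) = 2.07025 rad → d = 6371·c ≈ 13189.56 km ≈ 7121.79 nmi.

7122 nmi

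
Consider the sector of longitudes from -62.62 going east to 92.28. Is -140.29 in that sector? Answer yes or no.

No

Band width going east from -62.62° to +92.28°: ((92.28 − -62.62) mod 360) = 154.90°.
Offset of -140.29° east of the west edge: ((-140.29 − -62.62) mod 360) = 282.33°.
282.33° > 154.90° ⇒ outside.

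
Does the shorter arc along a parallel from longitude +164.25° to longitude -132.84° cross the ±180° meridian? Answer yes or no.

Yes

Naïve |-132.84 − 164.25| = 297.09° > 180°, so the shorter arc goes the other way round — across 180°.
Signed shortest Δλ = ((-132.84 − 164.25 + 180) mod 360) − 180 = 62.91°.
Going east by 62.91° from +164.25° passes through 180° before reaching -132.84°.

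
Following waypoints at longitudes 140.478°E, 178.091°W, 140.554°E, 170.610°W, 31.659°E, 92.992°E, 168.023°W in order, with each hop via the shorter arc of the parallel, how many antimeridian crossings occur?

5

Leg 1: +140.478° → -178.091°, shortest Δλ = 41.431° (east) — crosses 180°.
Leg 2: -178.091° → +140.554°, shortest Δλ = -41.355° (west) — crosses 180°.
Leg 3: +140.554° → -170.610°, shortest Δλ = 48.836° (east) — crosses 180°.
Leg 4: -170.610° → +31.659°, shortest Δλ = -157.731° (west) — crosses 180°.
Leg 5: +31.659° → +92.992°, shortest Δλ = 61.333° (east) — does not cross 180°.
Leg 6: +92.992° → -168.023°, shortest Δλ = 98.985° (east) — crosses 180°.
Total crossings: 5.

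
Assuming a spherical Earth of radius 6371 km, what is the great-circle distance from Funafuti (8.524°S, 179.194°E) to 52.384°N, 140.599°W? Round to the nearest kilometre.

7773 km

Δλ = -140.599 − 179.194 = -319.793°; wrapped into (−180°, 180°]: 40.207°.
Δφ = 52.384 − -8.524 = 60.908°.
a = sin²(Δφ/2) + cos φ₁ · cos φ₂ · sin²(Δλ/2) = 0.328206.
c = 2·atan2(√a, √(1−a)) = 1.22006 rad → d = 6371·c ≈ 7773.02 km.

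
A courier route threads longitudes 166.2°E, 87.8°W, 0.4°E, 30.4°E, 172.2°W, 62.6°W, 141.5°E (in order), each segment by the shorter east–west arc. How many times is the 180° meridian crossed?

Leg 1: +166.2° → -87.8°, shortest Δλ = 106.0° (east) — crosses 180°.
Leg 2: -87.8° → +0.4°, shortest Δλ = 88.2° (east) — does not cross 180°.
Leg 3: +0.4° → +30.4°, shortest Δλ = 30.0° (east) — does not cross 180°.
Leg 4: +30.4° → -172.2°, shortest Δλ = 157.4° (east) — crosses 180°.
Leg 5: -172.2° → -62.6°, shortest Δλ = 109.6° (east) — does not cross 180°.
Leg 6: -62.6° → +141.5°, shortest Δλ = -155.9° (west) — crosses 180°.
Total crossings: 3.

3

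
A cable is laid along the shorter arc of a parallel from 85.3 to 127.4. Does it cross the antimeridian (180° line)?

No

Signed shortest Δλ = ((127.4 − 85.3 + 180) mod 360) − 180 = 42.1°.
Going east by 42.1° from +85.3° reaches +127.4° without touching 180°.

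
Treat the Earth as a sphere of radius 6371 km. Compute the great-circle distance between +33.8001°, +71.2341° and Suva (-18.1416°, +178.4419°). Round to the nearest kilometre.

12677 km

Δλ = 178.4419 − 71.2341 = 107.2078°.
Δφ = -18.1416 − 33.8001 = -51.9417°.
a = sin²(Δφ/2) + cos φ₁ · cos φ₂ · sin²(Δλ/2) = 0.703414.
c = 2·atan2(√a, √(1−a)) = 1.98978 rad → d = 6371·c ≈ 12676.86 km.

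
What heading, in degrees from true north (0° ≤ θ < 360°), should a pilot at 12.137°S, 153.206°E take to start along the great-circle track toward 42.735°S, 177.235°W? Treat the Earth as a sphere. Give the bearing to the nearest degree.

146°

Δλ = -177.235 − 153.206 = -330.441°; wrapped into (−180°, 180°]: 29.559°.
θ = atan2( sin Δλ · cos φ₂ , cos φ₁ · sin φ₂ − sin φ₁ · cos φ₂ · cos Δλ )
  = atan2(0.36234, -0.52911) = 145.596° → normalised to [0°, 360°): 145.596°.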